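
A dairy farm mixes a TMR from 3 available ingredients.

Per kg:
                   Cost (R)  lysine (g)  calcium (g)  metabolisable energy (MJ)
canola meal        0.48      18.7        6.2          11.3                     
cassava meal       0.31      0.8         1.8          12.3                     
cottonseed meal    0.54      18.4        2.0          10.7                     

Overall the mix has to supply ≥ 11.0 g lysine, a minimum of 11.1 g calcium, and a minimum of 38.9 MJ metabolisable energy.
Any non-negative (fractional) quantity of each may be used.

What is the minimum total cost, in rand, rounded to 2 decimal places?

This is a linear program. Let x1 = kg of canola meal, x2 = kg of cassava meal, x3 = kg of cottonseed meal.
Minimize 0.48x1 + 0.31x2 + 0.54x3 subject to:
  18.7x1 + 0.8x2 + 18.4x3 ≥ 11   (lysine)
  6.2x1 + 1.8x2 + 2x3 ≥ 11.1   (calcium)
  11.3x1 + 12.3x2 + 10.7x3 ≥ 38.9   (metabolisable energy)
  x1, x2, x3 ≥ 0.
The optimal basis is {canola meal, cassava meal}; cottonseed meal drops out. Binding constraints: calcium and metabolisable energy.
So canola meal = 1.189 kg, cassava meal = 2.07 kg.
Cost = 0.48·1.189 + 0.31·2.07 = 1.2124.

R1.21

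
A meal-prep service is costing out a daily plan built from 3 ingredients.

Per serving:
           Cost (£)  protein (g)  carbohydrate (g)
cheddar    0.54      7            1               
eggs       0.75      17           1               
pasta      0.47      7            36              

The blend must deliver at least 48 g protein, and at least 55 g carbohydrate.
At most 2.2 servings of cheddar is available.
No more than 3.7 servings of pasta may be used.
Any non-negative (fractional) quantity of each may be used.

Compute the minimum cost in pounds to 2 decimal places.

£2.35

Let x1 = servings of cheddar, x2 = servings of eggs, x3 = servings of pasta.
Minimize 0.54x1 + 0.75x2 + 0.47x3 subject to:
  7x1 + 17x2 + 7x3 ≥ 48   (protein)
  1x1 + 1x2 + 36x3 ≥ 55   (carbohydrate)
  x1 ≤ 2.2
  x3 ≤ 3.7
  x1, x2, x3 ≥ 0.
At the optimum only eggs, pasta are positive (cheddar = 0). The protein and carbohydrate requirements are met with equality.
Optimal quantities: eggs = 2.22 servings, pasta = 1.466 servings.
Total cost: 0.75·2.22 + 0.47·1.466 = 2.3540.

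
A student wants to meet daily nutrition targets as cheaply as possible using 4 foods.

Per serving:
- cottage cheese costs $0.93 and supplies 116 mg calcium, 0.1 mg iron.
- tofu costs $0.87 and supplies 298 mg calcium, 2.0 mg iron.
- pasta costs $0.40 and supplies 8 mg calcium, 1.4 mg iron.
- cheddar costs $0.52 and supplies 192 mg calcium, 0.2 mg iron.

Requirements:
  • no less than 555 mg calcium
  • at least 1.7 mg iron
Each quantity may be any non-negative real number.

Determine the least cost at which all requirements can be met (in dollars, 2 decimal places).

$1.54

Let x1 = servings of cottage cheese, x2 = servings of tofu, x3 = servings of pasta, x4 = servings of cheddar.
Minimise 0.93x1 + 0.87x2 + 0.4x3 + 0.52x4 with:
  116x1 + 298x2 + 8x3 + 192x4 ≥ 555   (calcium)
  0.1x1 + 2x2 + 1.4x3 + 0.2x4 ≥ 1.7   (iron)
  x1, x2, x3, x4 ≥ 0.
The cheapest feasible vertex uses only tofu, cheddar; cottage cheese, pasta are not used. Binding constraints: calcium and iron.
That vertex is x2 = 0.664, x4 = 1.86.
Total cost: 0.87·0.664 + 0.52·1.86 = 1.5449.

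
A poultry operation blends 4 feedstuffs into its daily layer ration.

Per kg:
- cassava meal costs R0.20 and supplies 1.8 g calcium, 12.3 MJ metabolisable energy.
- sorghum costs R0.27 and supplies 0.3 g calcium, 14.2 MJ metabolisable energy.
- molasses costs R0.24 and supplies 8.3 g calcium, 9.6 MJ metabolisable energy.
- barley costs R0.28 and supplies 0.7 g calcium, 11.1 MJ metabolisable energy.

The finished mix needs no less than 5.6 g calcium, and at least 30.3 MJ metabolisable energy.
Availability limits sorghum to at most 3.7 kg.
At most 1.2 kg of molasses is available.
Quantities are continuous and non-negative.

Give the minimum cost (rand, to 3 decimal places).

R0.507

This is a linear program. Let x1 = kg of cassava meal, x2 = kg of sorghum, x3 = kg of molasses, x4 = kg of barley.
min 0.2x1 + 0.27x2 + 0.24x3 + 0.28x4 s.t.:
  1.8x1 + 0.3x2 + 8.3x3 + 0.7x4 ≥ 5.6   (calcium)
  12.3x1 + 14.2x2 + 9.6x3 + 11.1x4 ≥ 30.3   (metabolisable energy)
  x2 ≤ 3.7
  x3 ≤ 1.2
  x1, x2, x3, x4 ≥ 0.
The minimum-cost mix takes nothing from sorghum, barley — only cassava meal, molasses. Binding constraints: calcium and metabolisable energy.
That vertex is x1 = 2.331, x3 = 0.1691.
Hence cost = 0.2·2.331 + 0.24·0.1691 = R0.50678.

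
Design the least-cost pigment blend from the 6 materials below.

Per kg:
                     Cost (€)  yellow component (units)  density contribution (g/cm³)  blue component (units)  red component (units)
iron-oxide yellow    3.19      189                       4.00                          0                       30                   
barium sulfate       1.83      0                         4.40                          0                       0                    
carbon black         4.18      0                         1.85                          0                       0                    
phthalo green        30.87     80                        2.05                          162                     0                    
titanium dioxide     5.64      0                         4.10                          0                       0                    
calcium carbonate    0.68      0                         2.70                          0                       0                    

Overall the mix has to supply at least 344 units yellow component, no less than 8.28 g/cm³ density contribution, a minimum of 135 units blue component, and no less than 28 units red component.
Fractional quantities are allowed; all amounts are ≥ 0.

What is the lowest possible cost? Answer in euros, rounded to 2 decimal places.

Let x1 = kg of iron-oxide yellow, x2 = kg of barium sulfate, x3 = kg of carbon black, x4 = kg of phthalo green, x5 = kg of titanium dioxide, x6 = kg of calcium carbonate.
min 3.19x1 + 1.83x2 + 4.18x3 + 30.87x4 + 5.64x5 + 0.68x6 subject to:
  189x1 + 80x4 ≥ 344   (yellow component)
  4x1 + 4.4x2 + 1.85x3 + 2.05x4 + 4.1x5 + 2.7x6 ≥ 8.28   (density contribution)
  162x4 ≥ 135   (blue component)
  30x1 ≥ 28   (red component)
  x1, x2, x3, x4, x5, x6 ≥ 0.
The minimum-cost mix takes nothing from barium sulfate, carbon black, titanium dioxide — only iron-oxide yellow, phthalo green, calcium carbonate. Binding constraints: yellow component, density contribution, blue component.
So iron-oxide yellow = 1.467 kg, phthalo green = 0.8333 kg, calcium carbonate = 0.2601 kg.
Cost = 3.19·1.467 + 30.87·0.8333 + 0.68·0.2601 = 30.5806.

€30.58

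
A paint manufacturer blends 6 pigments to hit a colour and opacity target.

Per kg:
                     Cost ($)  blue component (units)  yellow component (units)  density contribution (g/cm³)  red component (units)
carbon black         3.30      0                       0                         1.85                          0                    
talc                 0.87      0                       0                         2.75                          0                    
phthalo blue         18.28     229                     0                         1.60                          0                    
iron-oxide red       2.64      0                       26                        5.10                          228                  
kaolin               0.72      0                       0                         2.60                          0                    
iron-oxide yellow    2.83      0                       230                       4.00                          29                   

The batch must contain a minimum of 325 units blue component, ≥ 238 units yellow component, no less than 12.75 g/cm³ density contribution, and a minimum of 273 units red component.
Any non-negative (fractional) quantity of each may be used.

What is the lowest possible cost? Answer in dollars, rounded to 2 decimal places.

$31.74

Let x1 = kg of carbon black, x2 = kg of talc, x3 = kg of phthalo blue, x4 = kg of iron-oxide red, x5 = kg of kaolin, x6 = kg of iron-oxide yellow.
Minimise 3.3x1 + 0.87x2 + 18.28x3 + 2.64x4 + 0.72x5 + 2.83x6 with:
  229x3 ≥ 325   (blue component)
  26x4 + 230x6 ≥ 238   (yellow component)
  1.85x1 + 2.75x2 + 1.6x3 + 5.1x4 + 2.6x5 + 4x6 ≥ 12.75   (density contribution)
  228x4 + 29x6 ≥ 273   (red component)
  x1, x2, x3, x4, x5, x6 ≥ 0.
The cheapest feasible vertex uses only phthalo blue, iron-oxide red, kaolin, iron-oxide yellow; carbon black, talc are not used. There the blue component, yellow component, density contribution, red component constraints are tight.
Optimal quantities: phthalo blue = 1.419 kg, iron-oxide red = 1.081 kg, kaolin = 0.5056 kg, iron-oxide yellow = 0.9125 kg.
Cost = 18.28·1.419 + 2.64·1.081 + 0.72·0.5056 + 2.83·0.9125 = 31.7396.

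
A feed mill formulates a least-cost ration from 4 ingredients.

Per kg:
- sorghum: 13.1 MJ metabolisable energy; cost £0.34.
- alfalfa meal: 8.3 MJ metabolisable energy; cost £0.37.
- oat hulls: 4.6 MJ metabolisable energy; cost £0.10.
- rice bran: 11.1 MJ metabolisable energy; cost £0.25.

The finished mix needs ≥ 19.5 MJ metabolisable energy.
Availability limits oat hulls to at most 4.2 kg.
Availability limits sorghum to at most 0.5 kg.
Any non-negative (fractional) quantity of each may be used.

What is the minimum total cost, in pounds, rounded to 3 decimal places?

£0.424

This is a linear program. Let x1 = kg of sorghum, x2 = kg of alfalfa meal, x3 = kg of oat hulls, x4 = kg of rice bran.
Minimize 0.34x1 + 0.37x2 + 0.1x3 + 0.25x4 subject to:
  13.1x1 + 8.3x2 + 4.6x3 + 11.1x4 ≥ 19.5   (metabolisable energy)
  x3 ≤ 4.2
  x1 ≤ 0.5
  x1, x2, x3, x4 ≥ 0.
At the optimum only oat hulls, rice bran are positive (sorghum, alfalfa meal = 0). There the metabolisable energy and the oat hulls cap constraints are tight.
So oat hulls = 4.2 kg, rice bran = 0.01622 kg.
Objective = 0.1·4.2 + 0.25·0.01622 = 0.42406.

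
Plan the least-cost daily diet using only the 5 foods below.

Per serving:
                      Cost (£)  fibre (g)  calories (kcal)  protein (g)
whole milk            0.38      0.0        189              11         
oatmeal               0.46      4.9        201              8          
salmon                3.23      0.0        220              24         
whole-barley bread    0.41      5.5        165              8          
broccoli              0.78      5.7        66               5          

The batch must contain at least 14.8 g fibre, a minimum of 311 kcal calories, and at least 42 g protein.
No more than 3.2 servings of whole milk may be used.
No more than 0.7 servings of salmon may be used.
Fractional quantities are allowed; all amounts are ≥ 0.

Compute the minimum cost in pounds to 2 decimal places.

Set it up as a linear program. Let x1 = servings of whole milk, x2 = servings of oatmeal, x3 = servings of salmon, x4 = servings of whole-barley bread, x5 = servings of broccoli.
min 0.38x1 + 0.46x2 + 3.23x3 + 0.41x4 + 0.78x5 subject to:
  4.9x2 + 5.5x4 + 5.7x5 ≥ 14.8   (fibre)
  189x1 + 201x2 + 220x3 + 165x4 + 66x5 ≥ 311   (calories)
  11x1 + 8x2 + 24x3 + 8x4 + 5x5 ≥ 42   (protein)
  x1 ≤ 3.2
  x3 ≤ 0.7
  x1, x2, x3, x4, x5 ≥ 0.
The optimal basis is {whole milk, whole-barley bread}; oatmeal, salmon, broccoli drop out. The fibre and protein requirements are met with equality.
Optimal quantities: whole milk = 1.861 servings, whole-barley bread = 2.691 servings.
Total cost: 0.38·1.861 + 0.41·2.691 = 1.8105.

£1.81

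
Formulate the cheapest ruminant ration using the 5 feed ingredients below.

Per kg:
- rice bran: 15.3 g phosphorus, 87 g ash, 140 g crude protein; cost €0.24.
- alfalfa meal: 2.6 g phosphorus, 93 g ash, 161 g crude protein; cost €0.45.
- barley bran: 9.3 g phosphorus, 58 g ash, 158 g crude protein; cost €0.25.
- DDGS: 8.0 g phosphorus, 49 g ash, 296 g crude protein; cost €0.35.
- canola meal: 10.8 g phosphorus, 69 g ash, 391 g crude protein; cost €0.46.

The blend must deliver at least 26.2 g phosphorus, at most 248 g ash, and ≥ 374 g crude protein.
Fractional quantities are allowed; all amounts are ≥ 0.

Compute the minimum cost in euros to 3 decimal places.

€0.545

Treat it as an LP. Let x1 = kg of rice bran, x2 = kg of alfalfa meal, x3 = kg of barley bran, x4 = kg of DDGS, x5 = kg of canola meal.
min 0.24x1 + 0.45x2 + 0.25x3 + 0.35x4 + 0.46x5 s.t.:
  15.3x1 + 2.6x2 + 9.3x3 + 8x4 + 10.8x5 ≥ 26.2   (phosphorus)
  87x1 + 93x2 + 58x3 + 49x4 + 69x5 ≤ 248   (ash)
  140x1 + 161x2 + 158x3 + 296x4 + 391x5 ≥ 374   (crude protein)
  x1, x2, x3, x4, x5 ≥ 0.
The cheapest feasible vertex uses only rice bran, canola meal; alfalfa meal, barley bran, DDGS are not used. Binding constraints: phosphorus and crude protein.
That vertex is x1 = 1.3881, x5 = 0.45952.
Hence cost = 0.24·1.3881 + 0.46·0.45952 = €0.54452.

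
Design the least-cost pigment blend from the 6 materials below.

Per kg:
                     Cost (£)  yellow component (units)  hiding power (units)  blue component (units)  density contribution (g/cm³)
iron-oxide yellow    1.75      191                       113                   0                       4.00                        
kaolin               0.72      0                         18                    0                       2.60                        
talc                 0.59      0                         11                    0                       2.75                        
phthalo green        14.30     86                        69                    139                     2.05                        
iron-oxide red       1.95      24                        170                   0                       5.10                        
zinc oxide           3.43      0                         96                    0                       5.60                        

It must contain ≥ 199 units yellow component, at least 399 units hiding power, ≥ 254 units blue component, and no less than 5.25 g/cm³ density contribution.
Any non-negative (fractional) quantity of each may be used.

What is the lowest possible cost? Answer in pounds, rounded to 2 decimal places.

£29.27

This is a linear program. Let x1 = kg of iron-oxide yellow, x2 = kg of kaolin, x3 = kg of talc, x4 = kg of phthalo green, x5 = kg of iron-oxide red, x6 = kg of zinc oxide.
min 1.75x1 + 0.72x2 + 0.59x3 + 14.3x4 + 1.95x5 + 3.43x6 s.t.:
  191x1 + 86x4 + 24x5 ≥ 199   (yellow component)
  113x1 + 18x2 + 11x3 + 69x4 + 170x5 + 96x6 ≥ 399   (hiding power)
  139x4 ≥ 254   (blue component)
  4x1 + 2.6x2 + 2.75x3 + 2.05x4 + 5.1x5 + 5.6x6 ≥ 5.25   (density contribution)
  x1, x2, x3, x4, x5, x6 ≥ 0.
The optimal basis is {iron-oxide yellow, phthalo green, iron-oxide red}; kaolin, talc, zinc oxide drop out. Binding constraints: yellow component, hiding power, blue component.
That vertex is x1 = 0.01897, x4 = 1.827, x5 = 1.593.
Total cost: 1.75·0.01897 + 14.3·1.827 + 1.95·1.593 = 29.2656.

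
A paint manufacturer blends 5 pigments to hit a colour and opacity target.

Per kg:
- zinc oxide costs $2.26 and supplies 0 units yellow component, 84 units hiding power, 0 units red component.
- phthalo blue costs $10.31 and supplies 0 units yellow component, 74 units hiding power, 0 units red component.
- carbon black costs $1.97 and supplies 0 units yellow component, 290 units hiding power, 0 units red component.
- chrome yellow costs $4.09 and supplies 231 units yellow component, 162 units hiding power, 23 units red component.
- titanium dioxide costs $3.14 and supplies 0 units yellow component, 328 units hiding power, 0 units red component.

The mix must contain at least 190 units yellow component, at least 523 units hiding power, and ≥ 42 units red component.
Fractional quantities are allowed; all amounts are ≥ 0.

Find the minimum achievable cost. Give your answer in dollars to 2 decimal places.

Set it up as a linear program. Let x1 = kg of zinc oxide, x2 = kg of phthalo blue, x3 = kg of carbon black, x4 = kg of chrome yellow, x5 = kg of titanium dioxide.
min 2.26x1 + 10.31x2 + 1.97x3 + 4.09x4 + 3.14x5 subject to:
  231x4 ≥ 190   (yellow component)
  84x1 + 74x2 + 290x3 + 162x4 + 328x5 ≥ 523   (hiding power)
  23x4 ≥ 42   (red component)
  x1, x2, x3, x4, x5 ≥ 0.
The optimal basis is {carbon black, chrome yellow}; zinc oxide, phthalo blue, titanium dioxide drop out. Binding constraints: hiding power and red component.
So carbon black = 0.7834 kg, chrome yellow = 1.826 kg.
Objective = 1.97·0.7834 + 4.09·1.826 = 9.0116.

$9.01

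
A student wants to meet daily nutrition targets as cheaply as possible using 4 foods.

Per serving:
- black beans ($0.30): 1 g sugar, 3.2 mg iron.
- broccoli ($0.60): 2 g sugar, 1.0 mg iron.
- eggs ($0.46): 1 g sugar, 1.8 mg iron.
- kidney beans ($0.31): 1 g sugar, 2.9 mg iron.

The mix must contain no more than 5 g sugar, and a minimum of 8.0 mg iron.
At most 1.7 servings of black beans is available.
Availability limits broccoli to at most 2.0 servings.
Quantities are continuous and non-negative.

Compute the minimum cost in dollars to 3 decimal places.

Set it up as a linear program. Let x1 = servings of black beans, x2 = servings of broccoli, x3 = servings of eggs, x4 = servings of kidney beans.
Minimize 0.3x1 + 0.6x2 + 0.46x3 + 0.31x4 with:
  1x1 + 2x2 + 1x3 + 1x4 ≤ 5   (sugar)
  3.2x1 + 1x2 + 1.8x3 + 2.9x4 ≥ 8   (iron)
  x1 ≤ 1.7
  x2 ≤ 2
  x1, x2, x3, x4 ≥ 0.
The cheapest feasible vertex uses only black beans, kidney beans; broccoli, eggs are not used. There the iron and the black beans cap constraints are tight.
That vertex is x1 = 1.7, x4 = 0.8828.
Hence cost = 0.3·1.7 + 0.31·0.8828 = $0.78367.

$0.784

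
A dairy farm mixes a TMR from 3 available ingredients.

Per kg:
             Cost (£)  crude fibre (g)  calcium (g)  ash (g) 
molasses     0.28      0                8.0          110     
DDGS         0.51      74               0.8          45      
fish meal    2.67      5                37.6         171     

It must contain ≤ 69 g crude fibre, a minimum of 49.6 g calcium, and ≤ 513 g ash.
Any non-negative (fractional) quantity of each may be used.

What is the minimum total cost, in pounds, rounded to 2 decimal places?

£2.40

Let x1 = kg of molasses, x2 = kg of DDGS, x3 = kg of fish meal.
Minimise 0.28x1 + 0.51x2 + 2.67x3 s.t.:
  74x2 + 5x3 ≤ 69   (crude fibre)
  8x1 + 0.8x2 + 37.6x3 ≥ 49.6   (calcium)
  110x1 + 45x2 + 171x3 ≤ 513   (ash)
  x1, x2, x3 ≥ 0.
The optimal basis is {molasses, fish meal}; DDGS drops out. The calcium and ash requirements are met with equality.
Optimal quantities: molasses = 3.904 kg, fish meal = 0.4884 kg.
Total cost: 0.28·3.904 + 2.67·0.4884 = 2.3971.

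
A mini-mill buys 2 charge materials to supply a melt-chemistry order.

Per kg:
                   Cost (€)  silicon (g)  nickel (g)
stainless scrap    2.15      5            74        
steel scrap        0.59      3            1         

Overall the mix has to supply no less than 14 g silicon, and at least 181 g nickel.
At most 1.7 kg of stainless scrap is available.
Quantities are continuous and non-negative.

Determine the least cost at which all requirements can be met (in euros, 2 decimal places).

Set it up as a linear program. Let x1 = kg of stainless scrap, x2 = kg of steel scrap.
Minimise 2.15x1 + 0.59x2 with:
  5x1 + 3x2 ≥ 14   (silicon)
  74x1 + 1x2 ≥ 181   (nickel)
  x1 ≤ 1.7
  x1, x2 ≥ 0.
Both inputs are positive at the optimum. Binding constraints: nickel and the stainless scrap cap.
So stainless scrap = 1.7 kg, steel scrap = 55.2 kg.
Hence cost = 2.15·1.7 + 0.59·55.2 = €36.2230.

€36.22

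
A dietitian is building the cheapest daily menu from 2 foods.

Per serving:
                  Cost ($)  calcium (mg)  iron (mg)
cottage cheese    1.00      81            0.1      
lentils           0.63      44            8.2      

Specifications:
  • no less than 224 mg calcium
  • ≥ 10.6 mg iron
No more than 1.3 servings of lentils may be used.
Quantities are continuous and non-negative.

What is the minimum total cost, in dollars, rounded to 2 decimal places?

Let x1 = servings of cottage cheese, x2 = servings of lentils.
Minimize 1x1 + 0.63x2 subject to:
  81x1 + 44x2 ≥ 224   (calcium)
  0.1x1 + 8.2x2 ≥ 10.6   (iron)
  x2 ≤ 1.3
  x1, x2 ≥ 0.
Both inputs are positive at the optimum. Binding constraints: calcium and iron.
Optimal quantities: cottage cheese = 2.077 servings, lentils = 1.267 servings.
Cost = 1·2.077 + 0.63·1.267 = 2.8752.

$2.88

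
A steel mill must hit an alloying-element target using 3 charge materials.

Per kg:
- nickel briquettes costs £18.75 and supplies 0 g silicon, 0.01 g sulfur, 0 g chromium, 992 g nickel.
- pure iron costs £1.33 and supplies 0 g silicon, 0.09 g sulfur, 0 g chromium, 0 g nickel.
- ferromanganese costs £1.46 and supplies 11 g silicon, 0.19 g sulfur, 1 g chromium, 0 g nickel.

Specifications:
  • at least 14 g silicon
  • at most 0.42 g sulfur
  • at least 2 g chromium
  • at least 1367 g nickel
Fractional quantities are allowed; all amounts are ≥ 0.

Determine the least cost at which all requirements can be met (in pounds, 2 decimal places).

Let x1 = kg of nickel briquettes, x2 = kg of pure iron, x3 = kg of ferromanganese.
min 18.75x1 + 1.33x2 + 1.46x3 subject to:
  11x3 ≥ 14   (silicon)
  0.01x1 + 0.09x2 + 0.19x3 ≤ 0.42   (sulfur)
  1x3 ≥ 2   (chromium)
  992x1 ≥ 1367   (nickel)
  x1, x2, x3 ≥ 0.
The minimum-cost mix takes nothing from pure iron — only nickel briquettes, ferromanganese. Binding constraints: chromium and nickel.
Solving gives x1 = 1.378, x3 = 2.
Hence cost = 18.75·1.378 + 1.46·2 = £28.7575.

£28.76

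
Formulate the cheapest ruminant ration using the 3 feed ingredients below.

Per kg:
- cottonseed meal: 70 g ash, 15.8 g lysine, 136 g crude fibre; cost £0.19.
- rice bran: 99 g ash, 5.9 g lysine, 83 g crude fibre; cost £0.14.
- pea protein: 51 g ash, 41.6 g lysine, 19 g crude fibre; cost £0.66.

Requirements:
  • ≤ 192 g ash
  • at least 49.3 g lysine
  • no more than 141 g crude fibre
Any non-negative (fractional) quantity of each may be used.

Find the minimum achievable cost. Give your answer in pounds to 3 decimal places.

Let x1 = kg of cottonseed meal, x2 = kg of rice bran, x3 = kg of pea protein.
Minimise 0.19x1 + 0.14x2 + 0.66x3 s.t.:
  70x1 + 99x2 + 51x3 ≤ 192   (ash)
  15.8x1 + 5.9x2 + 41.6x3 ≥ 49.3   (lysine)
  136x1 + 83x2 + 19x3 ≤ 141   (crude fibre)
  x1, x2, x3 ≥ 0.
The optimal basis is {cottonseed meal, pea protein}; rice bran drops out. Binding constraints: lysine and crude fibre.
Solving gives x1 = 0.92, x3 = 0.8357.
Hence cost = 0.19·0.92 + 0.66·0.8357 = £0.72636.

£0.726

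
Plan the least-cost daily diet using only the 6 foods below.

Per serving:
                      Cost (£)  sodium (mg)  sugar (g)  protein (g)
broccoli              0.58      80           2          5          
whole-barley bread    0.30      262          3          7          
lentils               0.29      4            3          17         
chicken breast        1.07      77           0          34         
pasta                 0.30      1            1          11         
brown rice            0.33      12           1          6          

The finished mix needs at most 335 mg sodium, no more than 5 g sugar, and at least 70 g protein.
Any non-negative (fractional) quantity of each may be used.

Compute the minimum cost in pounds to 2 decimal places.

£1.79

Let x1 = servings of broccoli, x2 = servings of whole-barley bread, x3 = servings of lentils, x4 = servings of chicken breast, x5 = servings of pasta, x6 = servings of brown rice.
Minimise 0.58x1 + 0.3x2 + 0.29x3 + 1.07x4 + 0.3x5 + 0.33x6 s.t.:
  80x1 + 262x2 + 4x3 + 77x4 + 1x5 + 12x6 ≤ 335   (sodium)
  2x1 + 3x2 + 3x3 + 1x5 + 1x6 ≤ 5   (sugar)
  5x1 + 7x2 + 17x3 + 34x4 + 11x5 + 6x6 ≥ 70   (protein)
  x1, x2, x3, x4, x5, x6 ≥ 0.
The cheapest feasible vertex uses only lentils, chicken breast; broccoli, whole-barley bread, pasta, brown rice are not used. The sugar and protein requirements are met with equality.
Optimal quantities: lentils = 1.667 servings, chicken breast = 1.225 servings.
Cost = 0.29·1.667 + 1.07·1.225 = 1.7942.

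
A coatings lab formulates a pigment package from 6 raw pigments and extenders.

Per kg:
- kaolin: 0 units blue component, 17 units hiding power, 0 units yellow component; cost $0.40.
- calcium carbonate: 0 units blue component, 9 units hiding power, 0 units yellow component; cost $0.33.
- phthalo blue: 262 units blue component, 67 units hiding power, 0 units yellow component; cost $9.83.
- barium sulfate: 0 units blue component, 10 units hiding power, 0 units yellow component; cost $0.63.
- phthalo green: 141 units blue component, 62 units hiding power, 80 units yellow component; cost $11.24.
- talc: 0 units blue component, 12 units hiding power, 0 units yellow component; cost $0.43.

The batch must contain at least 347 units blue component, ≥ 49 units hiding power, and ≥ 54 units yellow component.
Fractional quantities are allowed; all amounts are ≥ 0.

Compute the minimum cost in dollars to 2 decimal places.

$17.04

This is a linear program. Let x1 = kg of kaolin, x2 = kg of calcium carbonate, x3 = kg of phthalo blue, x4 = kg of barium sulfate, x5 = kg of phthalo green, x6 = kg of talc.
Minimise 0.4x1 + 0.33x2 + 9.83x3 + 0.63x4 + 11.24x5 + 0.43x6 s.t.:
  262x3 + 141x5 ≥ 347   (blue component)
  17x1 + 9x2 + 67x3 + 10x4 + 62x5 + 12x6 ≥ 49   (hiding power)
  80x5 ≥ 54   (yellow component)
  x1, x2, x3, x4, x5, x6 ≥ 0.
The optimal basis is {phthalo blue, phthalo green}; kaolin, calcium carbonate, barium sulfate, talc drop out. Binding constraints: blue component and yellow component.
That vertex is x3 = 0.9612, x5 = 0.675.
Objective = 9.83·0.9612 + 11.24·0.675 = 17.0356.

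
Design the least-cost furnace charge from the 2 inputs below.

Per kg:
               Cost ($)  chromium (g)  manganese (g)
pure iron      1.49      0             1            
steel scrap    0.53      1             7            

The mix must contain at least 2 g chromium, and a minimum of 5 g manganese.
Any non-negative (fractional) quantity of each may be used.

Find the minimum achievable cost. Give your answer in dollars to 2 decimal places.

Let x1 = kg of pure iron, x2 = kg of steel scrap.
min 1.49x1 + 0.53x2 with:
  1x2 ≥ 2   (chromium)
  1x1 + 7x2 ≥ 5   (manganese)
  x1, x2 ≥ 0.
At the optimum only steel scrap is positive (pure iron = 0). The chromium requirement is met with equality.
Solving gives x2 = 2.
Cost = 0.53·2 = 1.0600.

$1.06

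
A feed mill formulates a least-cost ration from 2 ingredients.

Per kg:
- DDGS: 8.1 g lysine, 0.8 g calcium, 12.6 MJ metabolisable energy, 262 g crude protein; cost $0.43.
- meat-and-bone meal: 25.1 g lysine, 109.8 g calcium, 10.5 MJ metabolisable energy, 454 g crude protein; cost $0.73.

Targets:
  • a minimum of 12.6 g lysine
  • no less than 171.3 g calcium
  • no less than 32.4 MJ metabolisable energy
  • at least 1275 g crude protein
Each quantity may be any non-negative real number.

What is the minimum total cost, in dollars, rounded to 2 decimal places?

Let x1 = kg of DDGS, x2 = kg of meat-and-bone meal.
Minimise 0.43x1 + 0.73x2 with:
  8.1x1 + 25.1x2 ≥ 12.6   (lysine)
  0.8x1 + 109.8x2 ≥ 171.3   (calcium)
  12.6x1 + 10.5x2 ≥ 32.4   (metabolisable energy)
  262x1 + 454x2 ≥ 1275   (crude protein)
  x1, x2 ≥ 0.
Both inputs are positive at the optimum. The metabolisable energy and crude protein requirements are met with equality.
So DDGS = 0.4452 kg, meat-and-bone meal = 2.551 kg.
Objective = 0.43·0.4452 + 0.73·2.551 = 2.0537.

$2.05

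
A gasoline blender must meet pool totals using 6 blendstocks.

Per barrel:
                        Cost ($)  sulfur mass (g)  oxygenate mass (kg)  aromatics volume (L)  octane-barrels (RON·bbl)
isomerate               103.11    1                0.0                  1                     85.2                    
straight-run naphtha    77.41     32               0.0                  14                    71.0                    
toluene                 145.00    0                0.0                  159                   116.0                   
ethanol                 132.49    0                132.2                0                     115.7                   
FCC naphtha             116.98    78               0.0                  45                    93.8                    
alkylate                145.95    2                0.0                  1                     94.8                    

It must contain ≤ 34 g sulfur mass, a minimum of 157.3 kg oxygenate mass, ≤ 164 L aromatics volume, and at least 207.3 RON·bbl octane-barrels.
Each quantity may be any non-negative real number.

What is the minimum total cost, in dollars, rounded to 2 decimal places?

Let x1 = barrels of isomerate, x2 = barrels of straight-run naphtha, x3 = barrels of toluene, x4 = barrels of ethanol, x5 = barrels of FCC naphtha, x6 = barrels of alkylate.
Minimize 103.11x1 + 77.41x2 + 145x3 + 132.49x4 + 116.98x5 + 145.95x6 s.t.:
  1x1 + 32x2 + 78x5 + 2x6 ≤ 34   (sulfur mass)
  132.2x4 ≥ 157.3   (oxygenate mass)
  1x1 + 14x2 + 159x3 + 45x5 + 1x6 ≤ 164   (aromatics volume)
  85.2x1 + 71x2 + 116x3 + 115.7x4 + 93.8x5 + 94.8x6 ≥ 207.3   (octane-barrels)
  x1, x2, x3, x4, x5, x6 ≥ 0.
The optimal basis is {straight-run naphtha, ethanol}; isomerate, toluene, FCC naphtha, alkylate drop out. The oxygenate mass and octane-barrels requirements are met with equality.
So straight-run naphtha = 0.980743 barrels, ethanol = 1.18986 barrels.
Objective = 77.41·0.980743 + 132.49·1.18986 = 233.5639.

$233.56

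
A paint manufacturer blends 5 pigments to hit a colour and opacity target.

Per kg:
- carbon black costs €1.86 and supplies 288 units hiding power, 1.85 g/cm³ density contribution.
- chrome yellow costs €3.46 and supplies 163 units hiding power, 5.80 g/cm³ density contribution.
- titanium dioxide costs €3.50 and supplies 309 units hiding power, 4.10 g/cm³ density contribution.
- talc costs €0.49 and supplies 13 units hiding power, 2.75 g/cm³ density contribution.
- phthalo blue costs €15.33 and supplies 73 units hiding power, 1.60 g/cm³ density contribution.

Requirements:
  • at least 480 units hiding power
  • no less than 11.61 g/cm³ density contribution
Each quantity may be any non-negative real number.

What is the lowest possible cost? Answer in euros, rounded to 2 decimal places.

€4.40

This is a linear program. Let x1 = kg of carbon black, x2 = kg of chrome yellow, x3 = kg of titanium dioxide, x4 = kg of talc, x5 = kg of phthalo blue.
min 1.86x1 + 3.46x2 + 3.5x3 + 0.49x4 + 15.33x5 with:
  288x1 + 163x2 + 309x3 + 13x4 + 73x5 ≥ 480   (hiding power)
  1.85x1 + 5.8x2 + 4.1x3 + 2.75x4 + 1.6x5 ≥ 11.61   (density contribution)
  x1, x2, x3, x4, x5 ≥ 0.
The optimal basis is {carbon black, talc}; chrome yellow, titanium dioxide, phthalo blue drop out. The hiding power and density contribution requirements are met with equality.
Solving gives x1 = 1.522, x4 = 3.198.
Total cost: 1.86·1.522 + 0.49·3.198 = 4.3979.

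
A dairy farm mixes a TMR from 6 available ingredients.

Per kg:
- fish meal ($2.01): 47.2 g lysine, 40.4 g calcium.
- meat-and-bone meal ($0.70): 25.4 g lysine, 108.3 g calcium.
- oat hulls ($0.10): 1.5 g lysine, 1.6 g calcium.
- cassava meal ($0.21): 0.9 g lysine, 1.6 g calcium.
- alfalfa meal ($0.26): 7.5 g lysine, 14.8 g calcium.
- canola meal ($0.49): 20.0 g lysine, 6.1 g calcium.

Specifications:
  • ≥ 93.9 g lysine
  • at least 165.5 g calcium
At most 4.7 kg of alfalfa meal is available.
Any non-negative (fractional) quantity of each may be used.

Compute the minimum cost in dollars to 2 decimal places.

This is a linear program. Let x1 = kg of fish meal, x2 = kg of meat-and-bone meal, x3 = kg of oat hulls, x4 = kg of cassava meal, x5 = kg of alfalfa meal, x6 = kg of canola meal.
Minimise 2.01x1 + 0.7x2 + 0.1x3 + 0.21x4 + 0.26x5 + 0.49x6 with:
  47.2x1 + 25.4x2 + 1.5x3 + 0.9x4 + 7.5x5 + 20x6 ≥ 93.9   (lysine)
  40.4x1 + 108.3x2 + 1.6x3 + 1.6x4 + 14.8x5 + 6.1x6 ≥ 165.5   (calcium)
  x5 ≤ 4.7
  x1, x2, x3, x4, x5, x6 ≥ 0.
At the optimum only meat-and-bone meal, canola meal are positive (fish meal, oat hulls, cassava meal, alfalfa meal = 0). There the lysine and calcium constraints are tight.
So meat-and-bone meal = 1.361 kg, canola meal = 2.966 kg.
Objective = 0.7·1.361 + 0.49·2.966 = 2.4060.

$2.41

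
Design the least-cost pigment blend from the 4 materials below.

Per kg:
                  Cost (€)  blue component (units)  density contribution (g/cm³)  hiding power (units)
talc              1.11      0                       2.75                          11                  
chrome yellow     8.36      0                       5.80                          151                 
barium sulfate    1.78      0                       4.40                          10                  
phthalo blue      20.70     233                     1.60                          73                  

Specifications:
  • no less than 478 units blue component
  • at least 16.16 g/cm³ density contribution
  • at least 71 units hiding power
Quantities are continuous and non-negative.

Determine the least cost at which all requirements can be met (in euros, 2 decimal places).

€47.66

This is a linear program. Let x1 = kg of talc, x2 = kg of chrome yellow, x3 = kg of barium sulfate, x4 = kg of phthalo blue.
Minimize 1.11x1 + 8.36x2 + 1.78x3 + 20.7x4 with:
  233x4 ≥ 478   (blue component)
  2.75x1 + 5.8x2 + 4.4x3 + 1.6x4 ≥ 16.16   (density contribution)
  11x1 + 151x2 + 10x3 + 73x4 ≥ 71   (hiding power)
  x1, x2, x3, x4 ≥ 0.
The minimum-cost mix takes nothing from chrome yellow, barium sulfate — only talc, phthalo blue. The blue component and density contribution requirements are met with equality.
Optimal quantities: talc = 4.6828 kg, phthalo blue = 2.0515 kg.
Objective = 1.11·4.6828 + 20.7·2.0515 = 47.6640.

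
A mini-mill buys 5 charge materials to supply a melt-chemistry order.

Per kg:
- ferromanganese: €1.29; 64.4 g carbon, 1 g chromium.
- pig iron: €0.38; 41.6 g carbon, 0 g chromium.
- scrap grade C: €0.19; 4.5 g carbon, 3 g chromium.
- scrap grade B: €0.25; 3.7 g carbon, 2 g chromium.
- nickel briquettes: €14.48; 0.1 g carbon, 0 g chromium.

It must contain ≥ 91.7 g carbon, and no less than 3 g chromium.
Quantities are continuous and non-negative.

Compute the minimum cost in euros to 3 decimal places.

Let x1 = kg of ferromanganese, x2 = kg of pig iron, x3 = kg of scrap grade C, x4 = kg of scrap grade B, x5 = kg of nickel briquettes.
Minimize 1.29x1 + 0.38x2 + 0.19x3 + 0.25x4 + 14.48x5 s.t.:
  64.4x1 + 41.6x2 + 4.5x3 + 3.7x4 + 0.1x5 ≥ 91.7   (carbon)
  1x1 + 3x3 + 2x4 ≥ 3   (chromium)
  x1, x2, x3, x4, x5 ≥ 0.
At the optimum only pig iron, scrap grade C are positive (ferromanganese, scrap grade B, nickel briquettes = 0). There the carbon and chromium constraints are tight.
That vertex is x2 = 2.0962, x3 = 1.
Cost = 0.38·2.0962 + 0.19·1 = 0.98656.

€0.987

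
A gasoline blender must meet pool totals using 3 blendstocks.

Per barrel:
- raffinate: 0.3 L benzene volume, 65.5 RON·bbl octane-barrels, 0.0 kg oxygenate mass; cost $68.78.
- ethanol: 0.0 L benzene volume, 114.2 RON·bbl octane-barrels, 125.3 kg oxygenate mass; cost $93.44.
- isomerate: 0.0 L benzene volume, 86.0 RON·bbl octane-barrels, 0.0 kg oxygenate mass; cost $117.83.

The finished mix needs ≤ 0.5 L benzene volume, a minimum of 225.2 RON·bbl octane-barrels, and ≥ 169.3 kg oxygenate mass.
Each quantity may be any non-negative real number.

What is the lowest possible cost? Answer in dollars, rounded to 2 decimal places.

Let x1 = barrels of raffinate, x2 = barrels of ethanol, x3 = barrels of isomerate.
Minimize 68.78x1 + 93.44x2 + 117.83x3 s.t.:
  0.3x1 ≤ 0.5   (benzene volume)
  65.5x1 + 114.2x2 + 86x3 ≥ 225.2   (octane-barrels)
  125.3x2 ≥ 169.3   (oxygenate mass)
  x1, x2, x3 ≥ 0.
The cheapest feasible vertex uses only ethanol; raffinate, isomerate are not used. Binding constraint: octane-barrels.
That vertex is x2 = 1.972.
Objective = 93.44·1.972 = 184.2637.

$184.26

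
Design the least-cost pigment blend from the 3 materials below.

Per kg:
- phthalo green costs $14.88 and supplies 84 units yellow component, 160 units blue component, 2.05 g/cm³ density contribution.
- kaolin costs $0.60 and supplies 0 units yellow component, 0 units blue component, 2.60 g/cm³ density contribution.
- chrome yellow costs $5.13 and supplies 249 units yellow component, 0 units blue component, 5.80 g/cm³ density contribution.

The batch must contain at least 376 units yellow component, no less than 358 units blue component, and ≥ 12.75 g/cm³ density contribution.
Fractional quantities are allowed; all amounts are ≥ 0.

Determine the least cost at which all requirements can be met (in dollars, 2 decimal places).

Let x1 = kg of phthalo green, x2 = kg of kaolin, x3 = kg of chrome yellow.
Minimise 14.88x1 + 0.6x2 + 5.13x3 with:
  84x1 + 249x3 ≥ 376   (yellow component)
  160x1 ≥ 358   (blue component)
  2.05x1 + 2.6x2 + 5.8x3 ≥ 12.75   (density contribution)
  x1, x2, x3 ≥ 0.
The optimal mix uses every input. There the yellow component, blue component, density contribution constraints are tight.
Solving gives x1 = 2.2375, x2 = 1.4549, x3 = 0.75522.
Total cost: 14.88·2.2375 + 0.6·1.4549 + 5.13·0.75522 = 38.0412.

$38.04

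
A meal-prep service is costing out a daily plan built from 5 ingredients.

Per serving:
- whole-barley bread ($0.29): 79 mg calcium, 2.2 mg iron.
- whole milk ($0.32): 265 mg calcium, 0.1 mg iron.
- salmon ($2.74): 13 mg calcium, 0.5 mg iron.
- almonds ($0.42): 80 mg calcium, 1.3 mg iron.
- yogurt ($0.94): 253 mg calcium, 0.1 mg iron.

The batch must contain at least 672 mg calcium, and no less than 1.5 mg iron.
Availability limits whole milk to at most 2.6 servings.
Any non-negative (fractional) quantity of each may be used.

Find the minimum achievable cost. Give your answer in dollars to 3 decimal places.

Set it up as a linear program. Let x1 = servings of whole-barley bread, x2 = servings of whole milk, x3 = servings of salmon, x4 = servings of almonds, x5 = servings of yogurt.
Minimize 0.29x1 + 0.32x2 + 2.74x3 + 0.42x4 + 0.94x5 with:
  79x1 + 265x2 + 13x3 + 80x4 + 253x5 ≥ 672   (calcium)
  2.2x1 + 0.1x2 + 0.5x3 + 1.3x4 + 0.1x5 ≥ 1.5   (iron)
  x2 ≤ 2.6
  x1, x2, x3, x4, x5 ≥ 0.
At the optimum only whole-barley bread, whole milk are positive (salmon, almonds, yogurt = 0). The calcium and iron requirements are met with equality.
So whole-barley bread = 0.5743 servings, whole milk = 2.365 servings.
Hence cost = 0.29·0.5743 + 0.32·2.365 = $0.92335.

$0.923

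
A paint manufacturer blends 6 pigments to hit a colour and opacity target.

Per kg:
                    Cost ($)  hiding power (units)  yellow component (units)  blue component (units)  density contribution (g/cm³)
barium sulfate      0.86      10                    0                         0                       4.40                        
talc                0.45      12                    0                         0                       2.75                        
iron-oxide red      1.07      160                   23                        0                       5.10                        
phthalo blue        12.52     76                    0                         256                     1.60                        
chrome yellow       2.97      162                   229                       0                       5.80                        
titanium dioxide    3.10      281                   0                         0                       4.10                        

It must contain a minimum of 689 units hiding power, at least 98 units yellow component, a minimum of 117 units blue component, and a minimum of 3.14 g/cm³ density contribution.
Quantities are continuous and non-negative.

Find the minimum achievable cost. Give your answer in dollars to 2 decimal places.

$10.13

Let x1 = kg of barium sulfate, x2 = kg of talc, x3 = kg of iron-oxide red, x4 = kg of phthalo blue, x5 = kg of chrome yellow, x6 = kg of titanium dioxide.
Minimize 0.86x1 + 0.45x2 + 1.07x3 + 12.52x4 + 2.97x5 + 3.1x6 s.t.:
  10x1 + 12x2 + 160x3 + 76x4 + 162x5 + 281x6 ≥ 689   (hiding power)
  23x3 + 229x5 ≥ 98   (yellow component)
  256x4 ≥ 117   (blue component)
  4.4x1 + 2.75x2 + 5.1x3 + 1.6x4 + 5.8x5 + 4.1x6 ≥ 3.14   (density contribution)
  x1, x2, x3, x4, x5, x6 ≥ 0.
The cheapest feasible vertex uses only iron-oxide red, phthalo blue, chrome yellow; barium sulfate, talc, titanium dioxide are not used. There the hiding power, yellow component, blue component constraints are tight.
Solving gives x3 = 4.07, x4 = 0.457, x5 = 0.0192.
Hence cost = 1.07·4.07 + 12.52·0.457 + 2.97·0.0192 = $10.1336.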